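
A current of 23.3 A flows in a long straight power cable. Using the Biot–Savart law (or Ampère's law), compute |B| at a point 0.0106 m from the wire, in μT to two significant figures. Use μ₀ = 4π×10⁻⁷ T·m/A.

B ≈ 440 μT

For an infinitely long straight wire, B = μ₀I/(2πd).
B = (4π×10⁻⁷ × 23.3) / (2π × 0.0106) = 4.40×10⁻⁴ T.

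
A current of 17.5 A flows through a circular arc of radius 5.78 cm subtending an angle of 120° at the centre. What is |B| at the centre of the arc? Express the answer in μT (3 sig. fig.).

The Biot–Savart field of a circular arc at its centre is B = μ₀Iφ/(4πR), with φ = 2.094 rad.
B = (4π×10⁻⁷ × 17.5 × 2.094) / (4π × 0.0578) = 6.34×10⁻⁵ T.

B ≈ 63.4 μT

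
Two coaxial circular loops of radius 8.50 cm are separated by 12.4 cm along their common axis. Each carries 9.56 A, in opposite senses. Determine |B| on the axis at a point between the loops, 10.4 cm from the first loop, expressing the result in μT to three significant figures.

Each loop contributes B = μ₀IR²/[2(R²+z²)^(3/2)] on the axis, with z measured from that loop.
Loop 1 (z = 0.104 m): B₁ = 1.79×10⁻⁵ T. Loop 2 (z = 0.02 m): B₂ = 6.52×10⁻⁵ T.
The fields oppose: B = |B₁ − B₂| = 4.73×10⁻⁵ T.

B ≈ 47.3 μT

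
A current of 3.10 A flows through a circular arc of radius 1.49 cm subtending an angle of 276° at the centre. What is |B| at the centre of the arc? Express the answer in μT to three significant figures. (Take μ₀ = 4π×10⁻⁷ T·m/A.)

The Biot–Savart field of a circular arc at its centre is B = μ₀Iφ/(4πR), with φ = 4.817 rad.
B = (4π×10⁻⁷ × 3.10 × 4.817) / (4π × 0.0149) = 1.00×10⁻⁴ T.

B ≈ 100 μT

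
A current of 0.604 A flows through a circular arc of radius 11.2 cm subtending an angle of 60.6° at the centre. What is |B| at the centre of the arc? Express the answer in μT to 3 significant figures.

B ≈ 0.570 μT

The Biot–Savart field of a circular arc at its centre is B = μ₀Iφ/(4πR), with φ = 1.058 rad.
B = (4π×10⁻⁷ × 0.604 × 1.058) / (4π × 0.112) = 5.70×10⁻⁷ T.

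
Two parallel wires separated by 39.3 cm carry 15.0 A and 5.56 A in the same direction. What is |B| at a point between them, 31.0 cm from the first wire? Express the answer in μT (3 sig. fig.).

Each long wire gives B = μ₀I/(2πd). Distances are d₁ = 0.31 m and d₂ = 0.083 m.
B₁ = 9.68×10⁻⁶ T, B₂ = 1.34×10⁻⁵ T.
Between parallel currents the two contributions point in opposite directions, so they subtract. B = |B₁ − B₂| = |9.68×10⁻⁶ − 1.34×10⁻⁵| = 3.72×10⁻⁶ T.

B ≈ 3.72 μT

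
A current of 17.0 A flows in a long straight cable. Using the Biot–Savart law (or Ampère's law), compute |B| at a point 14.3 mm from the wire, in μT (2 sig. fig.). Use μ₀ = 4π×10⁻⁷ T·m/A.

B ≈ 240 μT

For an infinitely long straight wire, B = μ₀I/(2πd).
B = (4π×10⁻⁷ × 17.0) / (2π × 0.0143) = 2.38×10⁻⁴ T.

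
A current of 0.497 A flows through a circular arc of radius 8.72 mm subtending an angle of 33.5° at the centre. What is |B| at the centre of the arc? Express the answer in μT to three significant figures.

B ≈ 3.33 μT

The Biot–Savart field of a circular arc at its centre is B = μ₀Iφ/(4πR), with φ = 0.5847 rad.
B = (4π×10⁻⁷ × 0.497 × 0.5847) / (4π × 0.00872) = 3.33×10⁻⁶ T.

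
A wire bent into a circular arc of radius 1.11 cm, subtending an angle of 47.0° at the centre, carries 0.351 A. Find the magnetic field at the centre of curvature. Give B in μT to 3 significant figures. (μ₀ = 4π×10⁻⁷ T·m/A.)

B ≈ 2.59 μT

The Biot–Savart field of a circular arc at its centre is B = μ₀Iφ/(4πR), with φ = 0.8203 rad.
B = (4π×10⁻⁷ × 0.351 × 0.8203) / (4π × 0.0111) = 2.59×10⁻⁶ T.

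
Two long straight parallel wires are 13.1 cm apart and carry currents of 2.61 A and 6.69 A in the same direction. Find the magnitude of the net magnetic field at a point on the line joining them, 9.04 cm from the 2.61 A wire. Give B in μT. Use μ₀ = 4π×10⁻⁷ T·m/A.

Each long wire gives B = μ₀I/(2πd). Distances are d₁ = 0.0904 m and d₂ = 0.0406 m.
B₁ = 5.77×10⁻⁶ T, B₂ = 3.30×10⁻⁵ T.
Between parallel currents the two contributions point in opposite directions, so they subtract. B = |B₁ − B₂| = |5.77×10⁻⁶ − 3.30×10⁻⁵| = 2.72×10⁻⁵ T.

B ≈ 27.2 μT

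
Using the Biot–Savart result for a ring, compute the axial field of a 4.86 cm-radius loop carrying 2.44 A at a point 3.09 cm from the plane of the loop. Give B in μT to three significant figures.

On the axis of a circular loop, B = μ₀IR² / [2(R²+z²)^(3/2)].
R² + z² = (0.0486)² + (0.0309)² = 0.003317 m², and (R²+z²)^(3/2) = 1.91×10⁻⁴ m³.
B = (4π×10⁻⁷ × 2.44 × 0.002362) / (2 × 1.91×10⁻⁴) = 1.90×10⁻⁵ T.

B ≈ 19.0 μT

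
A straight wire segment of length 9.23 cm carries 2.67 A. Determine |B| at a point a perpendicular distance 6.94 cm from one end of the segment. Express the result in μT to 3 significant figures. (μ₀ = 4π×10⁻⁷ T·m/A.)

For a finite straight segment, B = (μ₀I/4πd)(sinθ₁ + sinθ₂), where θ₁, θ₂ are the angles from the perpendicular to each end.
The perpendicular foot is at one end, so the two end-offsets along the wire are 0 and L = 0.0923 m.
sinθ₁ = 0/√(0²+0.0694²) = 0.0000; sinθ₂ = 0.0923/√(0.0923²+0.0694²) = 0.7993.
B = (4π×10⁻⁷ × 2.67) / (4π × 0.0694) × (0.0000 + 0.7993) = 3.08×10⁻⁶ T.

B ≈ 3.08 μT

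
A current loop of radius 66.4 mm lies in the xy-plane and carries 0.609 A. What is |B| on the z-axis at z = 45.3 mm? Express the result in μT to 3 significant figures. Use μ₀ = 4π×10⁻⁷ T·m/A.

B ≈ 3.25 μT

On the axis of a circular loop, B = μ₀IR² / [2(R²+z²)^(3/2)].
R² + z² = (0.0664)² + (0.0453)² = 0.006461 m², and (R²+z²)^(3/2) = 5.19×10⁻⁴ m³.
B = (4π×10⁻⁷ × 0.609 × 0.004409) / (2 × 5.19×10⁻⁴) = 3.25×10⁻⁶ T.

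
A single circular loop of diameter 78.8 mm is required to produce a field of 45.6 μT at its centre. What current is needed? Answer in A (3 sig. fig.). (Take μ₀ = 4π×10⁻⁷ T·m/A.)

I ≈ 2.86 A

At the centre of a circular loop B = μ₀I/(2R), so I = 2RB/μ₀.
With R = 0.0394 m, I = 2 × 0.0394 × 4.56×10⁻⁵ / (4π×10⁻⁷) = 2.86 A.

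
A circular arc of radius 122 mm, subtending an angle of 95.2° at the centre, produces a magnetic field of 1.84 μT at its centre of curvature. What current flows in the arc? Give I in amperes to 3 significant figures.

I ≈ 1.35 A

For a circular arc, B = μ₀Iφ/(4πR) with φ in radians; here φ = 1.662 rad.
So I = 4πRB/(μ₀φ) = 4π × 0.122 × 1.84×10⁻⁶ / (4π×10⁻⁷ × 1.662) = 1.35 A.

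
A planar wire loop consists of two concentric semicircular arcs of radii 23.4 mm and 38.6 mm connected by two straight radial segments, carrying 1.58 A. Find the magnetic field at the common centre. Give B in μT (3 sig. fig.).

B ≈ 8.35 μT

The radial connectors point toward the centre, so dl × r̂ = 0 and they contribute nothing.
Each semicircle gives μ₀I/(4R): inner arc 2.12×10⁻⁵ T, outer arc 1.29×10⁻⁵ T.
The two arcs carry current in opposite angular senses, so their fields oppose: B = |2.12×10⁻⁵ − 1.29×10⁻⁵| = 8.35×10⁻⁶ T.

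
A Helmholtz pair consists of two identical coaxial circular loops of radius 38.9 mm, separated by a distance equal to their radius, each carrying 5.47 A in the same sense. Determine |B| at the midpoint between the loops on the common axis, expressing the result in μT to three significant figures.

Each loop contributes B = μ₀IR²/[2(R²+z²)^(3/2)] on the axis, with z measured from that loop.
Loop 1 (z = 0.01945 m): B₁ = 6.32×10⁻⁵ T. Loop 2 (z = 0.01945 m): B₂ = 6.32×10⁻⁵ T.
The fields add: B = B₁ + B₂ = 1.26×10⁻⁴ T.

B ≈ 126 μT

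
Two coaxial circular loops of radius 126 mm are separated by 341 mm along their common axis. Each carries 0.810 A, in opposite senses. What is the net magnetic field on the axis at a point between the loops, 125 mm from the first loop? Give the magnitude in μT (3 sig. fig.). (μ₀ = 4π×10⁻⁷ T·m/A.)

B ≈ 0.928 μT

Each loop contributes B = μ₀IR²/[2(R²+z²)^(3/2)] on the axis, with z measured from that loop.
Loop 1 (z = 0.125 m): B₁ = 1.45×10⁻⁶ T. Loop 2 (z = 0.216 m): B₂ = 5.17×10⁻⁷ T.
The fields oppose: B = |B₁ − B₂| = 9.28×10⁻⁷ T.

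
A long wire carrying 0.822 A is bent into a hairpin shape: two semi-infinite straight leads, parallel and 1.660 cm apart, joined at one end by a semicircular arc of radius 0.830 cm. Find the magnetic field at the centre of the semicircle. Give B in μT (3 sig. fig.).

The semicircular arc contributes B_arc = μ₀I·π/(4πR) = μ₀I/(4R) = 3.11×10⁻⁵ T.
Each semi-infinite lead is at perpendicular distance R = 0.0083 m from the centre, with the perpendicular foot at its near end, so it contributes μ₀I/(4πR); both point the same way, together 1.98×10⁻⁵ T.
Arc and leads all point the same direction: B = 3.11×10⁻⁵ + 1.98×10⁻⁵ = 5.09×10⁻⁵ T.

B ≈ 50.9 μT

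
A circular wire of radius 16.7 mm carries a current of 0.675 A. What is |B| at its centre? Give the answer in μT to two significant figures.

At the centre of a circular loop the Biot–Savart law gives B = μ₀I/(2R).
B = (4π×10⁻⁷ × 0.675) / (2 × 0.0167) = 2.54×10⁻⁵ T.

B ≈ 25 μT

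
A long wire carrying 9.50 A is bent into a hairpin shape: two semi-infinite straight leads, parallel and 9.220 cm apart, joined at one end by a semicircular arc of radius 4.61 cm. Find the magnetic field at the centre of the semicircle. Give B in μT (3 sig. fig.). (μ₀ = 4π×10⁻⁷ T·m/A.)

The semicircular arc contributes B_arc = μ₀I·π/(4πR) = μ₀I/(4R) = 6.47×10⁻⁵ T.
Each semi-infinite lead is at perpendicular distance R = 0.0461 m from the centre, with the perpendicular foot at its near end, so it contributes μ₀I/(4πR); both point the same way, together 4.12×10⁻⁵ T.
Arc and leads all point the same direction: B = 6.47×10⁻⁵ + 4.12×10⁻⁵ = 1.06×10⁻⁴ T.

B ≈ 106 μT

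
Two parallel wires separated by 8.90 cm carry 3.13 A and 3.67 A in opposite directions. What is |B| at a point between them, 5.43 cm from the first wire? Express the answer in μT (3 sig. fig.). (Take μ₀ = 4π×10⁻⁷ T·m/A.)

B ≈ 32.7 μT

Each long wire gives B = μ₀I/(2πd). Distances are d₁ = 0.0543 m and d₂ = 0.0347 m.
B₁ = 1.15×10⁻⁵ T, B₂ = 2.12×10⁻⁵ T.
Between antiparallel currents both contributions point the same way, so they add. B = B₁ + B₂ = 1.15×10⁻⁵ + 2.12×10⁻⁵ = 3.27×10⁻⁵ T.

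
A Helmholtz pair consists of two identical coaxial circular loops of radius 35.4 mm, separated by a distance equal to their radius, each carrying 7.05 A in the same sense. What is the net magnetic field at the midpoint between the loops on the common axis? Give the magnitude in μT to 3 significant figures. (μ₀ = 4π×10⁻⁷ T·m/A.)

B ≈ 179 μT

Each loop contributes B = μ₀IR²/[2(R²+z²)^(3/2)] on the axis, with z measured from that loop.
Loop 1 (z = 0.0177 m): B₁ = 8.95×10⁻⁵ T. Loop 2 (z = 0.0177 m): B₂ = 8.95×10⁻⁵ T.
The fields add: B = B₁ + B₂ = 1.79×10⁻⁴ T.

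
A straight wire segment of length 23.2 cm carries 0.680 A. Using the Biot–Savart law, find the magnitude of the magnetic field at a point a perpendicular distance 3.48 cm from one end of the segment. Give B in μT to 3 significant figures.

For a finite straight segment, B = (μ₀I/4πd)(sinθ₁ + sinθ₂), where θ₁, θ₂ are the angles from the perpendicular to each end.
The perpendicular foot is at one end, so the two end-offsets along the wire are 0 and L = 0.232 m.
sinθ₁ = 0/√(0²+0.0348²) = 0.0000; sinθ₂ = 0.232/√(0.232²+0.0348²) = 0.9889.
B = (4π×10⁻⁷ × 0.680) / (4π × 0.0348) × (0.0000 + 0.9889) = 1.93×10⁻⁶ T.

B ≈ 1.93 μT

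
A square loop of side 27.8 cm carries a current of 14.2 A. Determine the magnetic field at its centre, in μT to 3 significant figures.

Each side is a finite straight segment at perpendicular distance d = a/(2 tan(π/4)) = 0.139 m from the centre, with end-angles ±π/4.
One side contributes B₁ = (μ₀I/4πd)·2 sin(π/4) = 1.44×10⁻⁵ T.
All 4 sides add in the same direction: B = 4 × 1.44×10⁻⁵ = 5.78×10⁻⁵ T.

B ≈ 57.8 μT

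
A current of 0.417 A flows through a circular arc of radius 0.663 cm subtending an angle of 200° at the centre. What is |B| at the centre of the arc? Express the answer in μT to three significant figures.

B ≈ 22.0 μT

The Biot–Savart field of a circular arc at its centre is B = μ₀Iφ/(4πR), with φ = 3.491 rad.
B = (4π×10⁻⁷ × 0.417 × 3.491) / (4π × 0.00663) = 2.20×10⁻⁵ T.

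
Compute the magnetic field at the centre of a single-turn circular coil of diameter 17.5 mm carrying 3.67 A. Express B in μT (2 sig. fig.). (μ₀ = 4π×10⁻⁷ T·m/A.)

B ≈ 260 μT

At the centre of a circular loop the Biot–Savart law gives B = μ₀I/(2R) (so R = 0.00875 m).
B = (4π×10⁻⁷ × 3.67) / (2 × 0.00875) = 2.64×10⁻⁴ T.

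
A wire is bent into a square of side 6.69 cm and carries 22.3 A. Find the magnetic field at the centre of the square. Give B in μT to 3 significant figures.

Each side is a finite straight segment at perpendicular distance d = a/(2 tan(π/4)) = 0.03345 m from the centre, with end-angles ±π/4.
One side contributes B₁ = (μ₀I/4πd)·2 sin(π/4) = 9.43×10⁻⁵ T.
All 4 sides add in the same direction: B = 4 × 9.43×10⁻⁵ = 3.77×10⁻⁴ T.

B ≈ 377 μT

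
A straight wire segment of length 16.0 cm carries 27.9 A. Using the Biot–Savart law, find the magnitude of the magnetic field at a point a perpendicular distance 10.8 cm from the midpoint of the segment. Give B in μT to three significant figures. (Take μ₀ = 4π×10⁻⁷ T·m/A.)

For a finite straight segment, B = (μ₀I/4πd)(sinθ₁ + sinθ₂), where θ₁, θ₂ are the angles from the perpendicular to each end.
The perpendicular from the point meets the wire at its midpoint, so each end is L/2 = 0.08 m away along the wire.
sinθ₁ = 0.08/√(0.08²+0.108²) = 0.5952; sinθ₂ = 0.08/√(0.08²+0.108²) = 0.5952.
B = (4π×10⁻⁷ × 27.9) / (4π × 0.108) × (0.5952 + 0.5952) = 3.08×10⁻⁵ T.

B ≈ 30.8 μT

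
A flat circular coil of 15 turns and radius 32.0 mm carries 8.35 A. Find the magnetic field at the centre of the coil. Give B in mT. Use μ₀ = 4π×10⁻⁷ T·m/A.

B ≈ 2.46 mT

For an N-turn flat coil, B = Nμ₀I/(2R) with R = 0.032 m.
B = 15 × 1.64×10⁻⁴ T = 2.46×10⁻³ T.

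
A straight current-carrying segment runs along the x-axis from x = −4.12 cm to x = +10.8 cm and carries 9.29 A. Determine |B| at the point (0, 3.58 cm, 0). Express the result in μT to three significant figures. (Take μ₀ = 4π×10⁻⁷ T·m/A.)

B ≈ 44.2 μT

For a finite straight segment, B = (μ₀I/4πd)(sinθ₁ + sinθ₂), where θ₁, θ₂ are the angles from the perpendicular to each end.
The perpendicular distance is d = 0.0358 m; the end-offsets along the wire are a = 0.0412 m and b = 0.108 m.
sinθ₁ = 0.0412/√(0.0412²+0.0358²) = 0.7548; sinθ₂ = 0.108/√(0.108²+0.0358²) = 0.9492.
B = (4π×10⁻⁷ × 9.29) / (4π × 0.0358) × (0.7548 + 0.9492) = 4.42×10⁻⁵ T.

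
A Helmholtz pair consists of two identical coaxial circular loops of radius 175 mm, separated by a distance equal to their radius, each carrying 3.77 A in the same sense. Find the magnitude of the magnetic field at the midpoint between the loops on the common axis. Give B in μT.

B ≈ 19.4 μT

Each loop contributes B = μ₀IR²/[2(R²+z²)^(3/2)] on the axis, with z measured from that loop.
Loop 1 (z = 0.0875 m): B₁ = 9.69×10⁻⁶ T. Loop 2 (z = 0.0875 m): B₂ = 9.69×10⁻⁶ T.
The fields add: B = B₁ + B₂ = 1.94×10⁻⁵ T.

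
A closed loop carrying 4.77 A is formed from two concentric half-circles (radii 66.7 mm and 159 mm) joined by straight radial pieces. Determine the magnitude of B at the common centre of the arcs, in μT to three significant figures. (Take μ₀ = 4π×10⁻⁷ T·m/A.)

The radial connectors point toward the centre, so dl × r̂ = 0 and they contribute nothing.
Each semicircle gives μ₀I/(4R): inner arc 2.25×10⁻⁵ T, outer arc 9.42×10⁻⁶ T.
The two arcs carry current in opposite angular senses, so their fields oppose: B = |2.25×10⁻⁵ − 9.42×10⁻⁶| = 1.30×10⁻⁵ T.

B ≈ 13.0 μT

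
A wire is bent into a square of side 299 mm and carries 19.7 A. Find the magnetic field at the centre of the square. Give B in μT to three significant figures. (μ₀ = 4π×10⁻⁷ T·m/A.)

B ≈ 74.5 μT

Each side is a finite straight segment at perpendicular distance d = a/(2 tan(π/4)) = 0.1495 m from the centre, with end-angles ±π/4.
One side contributes B₁ = (μ₀I/4πd)·2 sin(π/4) = 1.86×10⁻⁵ T.
All 4 sides add in the same direction: B = 4 × 1.86×10⁻⁵ = 7.45×10⁻⁵ T.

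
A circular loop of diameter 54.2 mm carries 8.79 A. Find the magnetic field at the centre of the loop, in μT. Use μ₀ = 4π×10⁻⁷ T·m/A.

B ≈ 204 μT

At the centre of a circular loop the Biot–Savart law gives B = μ₀I/(2R) (so R = 0.0271 m).
B = (4π×10⁻⁷ × 8.79) / (2 × 0.0271) = 2.04×10⁻⁴ T.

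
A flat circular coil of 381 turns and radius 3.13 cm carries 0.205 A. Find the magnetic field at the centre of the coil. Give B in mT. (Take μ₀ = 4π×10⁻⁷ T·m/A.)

For an N-turn flat coil, B = Nμ₀I/(2R) with R = 0.0313 m.
B = 381 × 4.12×10⁻⁶ T = 1.57×10⁻³ T.

B ≈ 1.57 mT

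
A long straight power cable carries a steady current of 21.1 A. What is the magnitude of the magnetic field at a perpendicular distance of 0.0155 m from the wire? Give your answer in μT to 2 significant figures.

For an infinitely long straight wire, B = μ₀I/(2πd).
B = (4π×10⁻⁷ × 21.1) / (2π × 0.0155) = 2.72×10⁻⁴ T.

B ≈ 270 μT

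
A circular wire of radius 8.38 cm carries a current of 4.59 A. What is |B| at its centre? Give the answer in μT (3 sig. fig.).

At the centre of a circular loop the Biot–Savart law gives B = μ₀I/(2R).
B = (4π×10⁻⁷ × 4.59) / (2 × 0.0838) = 3.44×10⁻⁵ T.

B ≈ 34.4 μT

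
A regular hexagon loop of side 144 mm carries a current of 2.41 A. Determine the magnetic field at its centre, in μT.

B ≈ 11.6 μT

Each side is a finite straight segment at perpendicular distance d = a/(2 tan(π/6)) = 0.1247 m from the centre, with end-angles ±π/6.
One side contributes B₁ = (μ₀I/4πd)·2 sin(π/6) = 1.93×10⁻⁶ T.
All 6 sides add in the same direction: B = 6 × 1.93×10⁻⁶ = 1.16×10⁻⁵ T.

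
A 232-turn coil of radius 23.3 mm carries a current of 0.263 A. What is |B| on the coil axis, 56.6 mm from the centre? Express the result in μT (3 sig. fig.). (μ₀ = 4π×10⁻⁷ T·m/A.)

For an N-turn flat coil, B = Nμ₀IR²/[2(R²+z²)^(3/2)] with R = 0.0233 m, z = 0.0566 m.
B = 232 × 3.91×10⁻⁷ T = 9.08×10⁻⁵ T.

B ≈ 90.8 μT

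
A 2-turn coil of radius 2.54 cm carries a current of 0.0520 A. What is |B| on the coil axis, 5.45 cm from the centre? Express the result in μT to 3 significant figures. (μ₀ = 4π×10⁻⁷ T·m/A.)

For an N-turn flat coil, B = Nμ₀IR²/[2(R²+z²)^(3/2)] with R = 0.0254 m, z = 0.0545 m.
B = 2 × 9.70×10⁻⁸ T = 1.94×10⁻⁷ T.

B ≈ 0.194 μT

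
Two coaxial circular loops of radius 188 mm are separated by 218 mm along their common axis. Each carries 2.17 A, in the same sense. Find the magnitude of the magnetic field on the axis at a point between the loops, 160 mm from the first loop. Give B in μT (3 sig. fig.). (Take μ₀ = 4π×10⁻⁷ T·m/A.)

B ≈ 9.53 μT

Each loop contributes B = μ₀IR²/[2(R²+z²)^(3/2)] on the axis, with z measured from that loop.
Loop 1 (z = 0.16 m): B₁ = 3.20×10⁻⁶ T. Loop 2 (z = 0.058 m): B₂ = 6.33×10⁻⁶ T.
The fields add: B = B₁ + B₂ = 9.53×10⁻⁶ T.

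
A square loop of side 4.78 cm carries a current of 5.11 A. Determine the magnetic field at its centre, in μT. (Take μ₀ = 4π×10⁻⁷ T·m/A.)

B ≈ 121 μT

Each side is a finite straight segment at perpendicular distance d = a/(2 tan(π/4)) = 0.0239 m from the centre, with end-angles ±π/4.
One side contributes B₁ = (μ₀I/4πd)·2 sin(π/4) = 3.02×10⁻⁵ T.
All 4 sides add in the same direction: B = 4 × 3.02×10⁻⁵ = 1.21×10⁻⁴ T.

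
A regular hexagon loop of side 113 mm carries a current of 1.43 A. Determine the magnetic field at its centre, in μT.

Each side is a finite straight segment at perpendicular distance d = a/(2 tan(π/6)) = 0.09786 m from the centre, with end-angles ±π/6.
One side contributes B₁ = (μ₀I/4πd)·2 sin(π/6) = 1.46×10⁻⁶ T.
All 6 sides add in the same direction: B = 6 × 1.46×10⁻⁶ = 8.77×10⁻⁶ T.

B ≈ 8.77 μT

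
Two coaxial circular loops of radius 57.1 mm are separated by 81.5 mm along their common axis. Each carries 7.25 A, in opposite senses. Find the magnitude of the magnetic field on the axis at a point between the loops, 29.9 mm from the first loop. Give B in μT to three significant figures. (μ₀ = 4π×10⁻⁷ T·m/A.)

B ≈ 22.9 μT

Each loop contributes B = μ₀IR²/[2(R²+z²)^(3/2)] on the axis, with z measured from that loop.
Loop 1 (z = 0.0299 m): B₁ = 5.55×10⁻⁵ T. Loop 2 (z = 0.0516 m): B₂ = 3.26×10⁻⁵ T.
The fields oppose: B = |B₁ − B₂| = 2.29×10⁻⁵ T.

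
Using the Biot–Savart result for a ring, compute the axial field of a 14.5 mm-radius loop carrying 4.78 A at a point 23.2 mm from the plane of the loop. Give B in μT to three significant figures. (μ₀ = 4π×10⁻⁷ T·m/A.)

On the axis of a circular loop, B = μ₀IR² / [2(R²+z²)^(3/2)].
R² + z² = (0.0145)² + (0.0232)² = 0.0007485 m², and (R²+z²)^(3/2) = 2.05×10⁻⁵ m³.
B = (4π×10⁻⁷ × 4.78 × 0.0002103) / (2 × 2.05×10⁻⁵) = 3.08×10⁻⁵ T.

B ≈ 30.8 μT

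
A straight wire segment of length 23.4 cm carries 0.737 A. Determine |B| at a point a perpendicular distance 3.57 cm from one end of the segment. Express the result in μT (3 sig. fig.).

For a finite straight segment, B = (μ₀I/4πd)(sinθ₁ + sinθ₂), where θ₁, θ₂ are the angles from the perpendicular to each end.
The perpendicular foot is at one end, so the two end-offsets along the wire are 0 and L = 0.234 m.
sinθ₁ = 0/√(0²+0.0357²) = 0.0000; sinθ₂ = 0.234/√(0.234²+0.0357²) = 0.9886.
B = (4π×10⁻⁷ × 0.737) / (4π × 0.0357) × (0.0000 + 0.9886) = 2.04×10⁻⁶ T.

B ≈ 2.04 μT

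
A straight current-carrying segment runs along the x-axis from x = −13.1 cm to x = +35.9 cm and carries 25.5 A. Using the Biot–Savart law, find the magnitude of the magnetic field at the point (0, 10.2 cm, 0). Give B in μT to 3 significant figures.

For a finite straight segment, B = (μ₀I/4πd)(sinθ₁ + sinθ₂), where θ₁, θ₂ are the angles from the perpendicular to each end.
The perpendicular distance is d = 0.102 m; the end-offsets along the wire are a = 0.131 m and b = 0.359 m.
sinθ₁ = 0.131/√(0.131²+0.102²) = 0.7890; sinθ₂ = 0.359/√(0.359²+0.102²) = 0.9619.
B = (4π×10⁻⁷ × 25.5) / (4π × 0.102) × (0.7890 + 0.9619) = 4.38×10⁻⁵ T.

B ≈ 43.8 μT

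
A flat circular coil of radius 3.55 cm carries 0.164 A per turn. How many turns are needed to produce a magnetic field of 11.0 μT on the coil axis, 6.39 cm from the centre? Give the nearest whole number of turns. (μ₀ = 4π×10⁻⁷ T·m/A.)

N = 33

For an N-turn coil, B = Nμ₀IR²/[2(R²+z²)^(3/2)]. A single turn gives B₁ = 3.32×10⁻⁷ T with R = 0.0355 m, z = 0.0639 m.
N = B/B₁ = 1.10×10⁻⁵ / 3.32×10⁻⁷ = 33.09.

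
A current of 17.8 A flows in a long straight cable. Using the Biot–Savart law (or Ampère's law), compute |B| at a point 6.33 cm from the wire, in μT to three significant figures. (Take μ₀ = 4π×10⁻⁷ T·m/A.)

B ≈ 56.2 μT

For an infinitely long straight wire, B = μ₀I/(2πd).
B = (4π×10⁻⁷ × 17.8) / (2π × 0.0633) = 5.62×10⁻⁵ T.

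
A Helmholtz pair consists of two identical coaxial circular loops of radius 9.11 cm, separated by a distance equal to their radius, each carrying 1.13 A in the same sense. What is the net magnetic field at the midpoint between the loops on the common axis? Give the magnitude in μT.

B ≈ 11.2 μT

Each loop contributes B = μ₀IR²/[2(R²+z²)^(3/2)] on the axis, with z measured from that loop.
Loop 1 (z = 0.04555 m): B₁ = 5.58×10⁻⁶ T. Loop 2 (z = 0.04555 m): B₂ = 5.58×10⁻⁶ T.
The fields add: B = B₁ + B₂ = 1.12×10⁻⁵ T.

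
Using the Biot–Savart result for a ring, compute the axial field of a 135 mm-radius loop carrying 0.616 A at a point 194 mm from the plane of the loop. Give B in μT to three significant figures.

On the axis of a circular loop, B = μ₀IR² / [2(R²+z²)^(3/2)].
R² + z² = (0.135)² + (0.194)² = 0.05586 m², and (R²+z²)^(3/2) = 1.32×10⁻² m³.
B = (4π×10⁻⁷ × 0.616 × 0.01823) / (2 × 1.32×10⁻²) = 5.34×10⁻⁷ T.

B ≈ 0.534 μT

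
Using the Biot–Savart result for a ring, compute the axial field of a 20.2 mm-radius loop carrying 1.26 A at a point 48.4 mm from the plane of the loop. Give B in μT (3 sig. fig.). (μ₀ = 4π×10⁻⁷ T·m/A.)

On the axis of a circular loop, B = μ₀IR² / [2(R²+z²)^(3/2)].
R² + z² = (0.0202)² + (0.0484)² = 0.002751 m², and (R²+z²)^(3/2) = 1.44×10⁻⁴ m³.
B = (4π×10⁻⁷ × 1.26 × 0.000408) / (2 × 1.44×10⁻⁴) = 2.24×10⁻⁶ T.

B ≈ 2.24 μT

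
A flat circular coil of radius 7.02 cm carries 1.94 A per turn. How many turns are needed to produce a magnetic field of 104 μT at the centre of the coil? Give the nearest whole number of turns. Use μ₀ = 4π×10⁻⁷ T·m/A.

N = 6

For an N-turn coil, B = Nμ₀I/(2R). A single turn gives B₁ = 1.74×10⁻⁵ T with R = 0.0702 m.
N = B/B₁ = 1.04×10⁻⁴ / 1.74×10⁻⁵ = 5.99.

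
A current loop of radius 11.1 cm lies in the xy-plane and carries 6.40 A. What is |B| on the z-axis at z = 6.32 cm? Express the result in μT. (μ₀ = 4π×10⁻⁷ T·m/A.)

B ≈ 23.8 μT

On the axis of a circular loop, B = μ₀IR² / [2(R²+z²)^(3/2)].
R² + z² = (0.111)² + (0.0632)² = 0.01632 m², and (R²+z²)^(3/2) = 2.08×10⁻³ m³.
B = (4π×10⁻⁷ × 6.40 × 0.01232) / (2 × 2.08×10⁻³) = 2.38×10⁻⁵ T.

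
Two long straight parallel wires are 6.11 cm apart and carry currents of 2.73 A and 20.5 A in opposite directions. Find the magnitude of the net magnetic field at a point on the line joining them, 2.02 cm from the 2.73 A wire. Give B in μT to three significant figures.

Each long wire gives B = μ₀I/(2πd). Distances are d₁ = 0.0202 m and d₂ = 0.0409 m.
B₁ = 2.70×10⁻⁵ T, B₂ = 1.00×10⁻⁴ T.
Between antiparallel currents both contributions point the same way, so they add. B = B₁ + B₂ = 2.70×10⁻⁵ + 1.00×10⁻⁴ = 1.27×10⁻⁴ T.

B ≈ 127 μT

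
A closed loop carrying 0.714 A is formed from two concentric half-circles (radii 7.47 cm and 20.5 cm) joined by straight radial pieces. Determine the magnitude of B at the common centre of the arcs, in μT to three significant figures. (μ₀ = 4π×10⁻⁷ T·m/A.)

The radial connectors point toward the centre, so dl × r̂ = 0 and they contribute nothing.
Each semicircle gives μ₀I/(4R): inner arc 3.00×10⁻⁶ T, outer arc 1.09×10⁻⁶ T.
The two arcs carry current in opposite angular senses, so their fields oppose: B = |3.00×10⁻⁶ − 1.09×10⁻⁶| = 1.91×10⁻⁶ T.

B ≈ 1.91 μT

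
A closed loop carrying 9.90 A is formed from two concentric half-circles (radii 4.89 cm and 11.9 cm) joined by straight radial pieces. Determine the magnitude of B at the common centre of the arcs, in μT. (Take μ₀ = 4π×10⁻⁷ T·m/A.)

B ≈ 37.5 μT

The radial connectors point toward the centre, so dl × r̂ = 0 and they contribute nothing.
Each semicircle gives μ₀I/(4R): inner arc 6.36×10⁻⁵ T, outer arc 2.61×10⁻⁵ T.
The two arcs carry current in opposite angular senses, so their fields oppose: B = |6.36×10⁻⁵ − 2.61×10⁻⁵| = 3.75×10⁻⁵ T.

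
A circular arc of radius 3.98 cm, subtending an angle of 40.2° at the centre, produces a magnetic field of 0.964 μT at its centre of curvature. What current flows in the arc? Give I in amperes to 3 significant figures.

For a circular arc, B = μ₀Iφ/(4πR) with φ in radians; here φ = 0.7016 rad.
So I = 4πRB/(μ₀φ) = 4π × 0.0398 × 9.64×10⁻⁷ / (4π×10⁻⁷ × 0.7016) = 0.547 A.

I ≈ 0.547 A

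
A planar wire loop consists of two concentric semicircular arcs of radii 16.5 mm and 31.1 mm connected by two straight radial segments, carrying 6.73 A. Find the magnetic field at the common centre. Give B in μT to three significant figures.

The radial connectors point toward the centre, so dl × r̂ = 0 and they contribute nothing.
Each semicircle gives μ₀I/(4R): inner arc 1.28×10⁻⁴ T, outer arc 6.80×10⁻⁵ T.
The two arcs carry current in opposite angular senses, so their fields oppose: B = |1.28×10⁻⁴ − 6.80×10⁻⁵| = 6.02×10⁻⁵ T.

B ≈ 60.2 μT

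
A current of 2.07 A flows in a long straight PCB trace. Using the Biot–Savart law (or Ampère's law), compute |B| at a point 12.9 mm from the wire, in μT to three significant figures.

For an infinitely long straight wire, B = μ₀I/(2πd).
B = (4π×10⁻⁷ × 2.07) / (2π × 0.0129) = 3.21×10⁻⁵ T.

B ≈ 32.1 μT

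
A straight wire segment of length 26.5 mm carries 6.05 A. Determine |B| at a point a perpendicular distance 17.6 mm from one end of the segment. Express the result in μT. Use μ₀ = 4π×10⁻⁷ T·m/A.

For a finite straight segment, B = (μ₀I/4πd)(sinθ₁ + sinθ₂), where θ₁, θ₂ are the angles from the perpendicular to each end.
The perpendicular foot is at one end, so the two end-offsets along the wire are 0 and L = 0.0265 m.
sinθ₁ = 0/√(0²+0.0176²) = 0.0000; sinθ₂ = 0.0265/√(0.0265²+0.0176²) = 0.8330.
B = (4π×10⁻⁷ × 6.05) / (4π × 0.0176) × (0.0000 + 0.8330) = 2.86×10⁻⁵ T.

B ≈ 28.6 μT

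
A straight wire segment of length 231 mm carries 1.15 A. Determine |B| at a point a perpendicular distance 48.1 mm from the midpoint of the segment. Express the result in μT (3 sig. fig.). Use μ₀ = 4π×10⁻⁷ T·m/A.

B ≈ 4.41 μT

For a finite straight segment, B = (μ₀I/4πd)(sinθ₁ + sinθ₂), where θ₁, θ₂ are the angles from the perpendicular to each end.
The perpendicular from the point meets the wire at its midpoint, so each end is L/2 = 0.1155 m away along the wire.
sinθ₁ = 0.1155/√(0.1155²+0.0481²) = 0.9231; sinθ₂ = 0.1155/√(0.1155²+0.0481²) = 0.9231.
B = (4π×10⁻⁷ × 1.15) / (4π × 0.0481) × (0.9231 + 0.9231) = 4.41×10⁻⁶ T.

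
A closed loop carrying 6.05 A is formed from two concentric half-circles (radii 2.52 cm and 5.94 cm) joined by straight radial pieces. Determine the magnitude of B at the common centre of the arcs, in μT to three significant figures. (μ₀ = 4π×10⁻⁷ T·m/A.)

The radial connectors point toward the centre, so dl × r̂ = 0 and they contribute nothing.
Each semicircle gives μ₀I/(4R): inner arc 7.54×10⁻⁵ T, outer arc 3.20×10⁻⁵ T.
The two arcs carry current in opposite angular senses, so their fields oppose: B = |7.54×10⁻⁵ − 3.20×10⁻⁵| = 4.34×10⁻⁵ T.

B ≈ 43.4 μT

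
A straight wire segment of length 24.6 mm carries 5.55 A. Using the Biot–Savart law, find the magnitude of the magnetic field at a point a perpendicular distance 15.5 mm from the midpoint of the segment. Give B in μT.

B ≈ 44.5 μT

For a finite straight segment, B = (μ₀I/4πd)(sinθ₁ + sinθ₂), where θ₁, θ₂ are the angles from the perpendicular to each end.
The perpendicular from the point meets the wire at its midpoint, so each end is L/2 = 0.0123 m away along the wire.
sinθ₁ = 0.0123/√(0.0123²+0.0155²) = 0.6216; sinθ₂ = 0.0123/√(0.0123²+0.0155²) = 0.6216.
B = (4π×10⁻⁷ × 5.55) / (4π × 0.0155) × (0.6216 + 0.6216) = 4.45×10⁻⁵ T.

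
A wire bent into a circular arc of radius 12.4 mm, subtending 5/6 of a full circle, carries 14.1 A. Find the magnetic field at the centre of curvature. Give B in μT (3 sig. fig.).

B ≈ 595 μT

The Biot–Savart field of a circular arc at its centre is B = μ₀Iφ/(4πR), with φ = 5.236 rad.
B = (4π×10⁻⁷ × 14.1 × 5.236) / (4π × 0.0124) = 5.95×10⁻⁴ T.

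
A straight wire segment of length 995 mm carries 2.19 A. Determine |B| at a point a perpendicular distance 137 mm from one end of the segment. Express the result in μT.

For a finite straight segment, B = (μ₀I/4πd)(sinθ₁ + sinθ₂), where θ₁, θ₂ are the angles from the perpendicular to each end.
The perpendicular foot is at one end, so the two end-offsets along the wire are 0 and L = 0.995 m.
sinθ₁ = 0/√(0²+0.137²) = 0.0000; sinθ₂ = 0.995/√(0.995²+0.137²) = 0.9907.
B = (4π×10⁻⁷ × 2.19) / (4π × 0.137) × (0.0000 + 0.9907) = 1.58×10⁻⁶ T.

B ≈ 1.58 μT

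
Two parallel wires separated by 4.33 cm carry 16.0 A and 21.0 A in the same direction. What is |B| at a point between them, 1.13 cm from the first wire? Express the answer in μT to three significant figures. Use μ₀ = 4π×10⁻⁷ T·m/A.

Each long wire gives B = μ₀I/(2πd). Distances are d₁ = 0.0113 m and d₂ = 0.032 m.
B₁ = 2.83×10⁻⁴ T, B₂ = 1.31×10⁻⁴ T.
Between parallel currents the two contributions point in opposite directions, so they subtract. B = |B₁ − B₂| = |2.83×10⁻⁴ − 1.31×10⁻⁴| = 1.52×10⁻⁴ T.

B ≈ 152 μT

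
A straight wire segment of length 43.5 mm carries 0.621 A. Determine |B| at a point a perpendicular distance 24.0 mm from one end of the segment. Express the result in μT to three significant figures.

B ≈ 2.27 μT

For a finite straight segment, B = (μ₀I/4πd)(sinθ₁ + sinθ₂), where θ₁, θ₂ are the angles from the perpendicular to each end.
The perpendicular foot is at one end, so the two end-offsets along the wire are 0 and L = 0.0435 m.
sinθ₁ = 0/√(0²+0.024²) = 0.0000; sinθ₂ = 0.0435/√(0.0435²+0.024²) = 0.8756.
B = (4π×10⁻⁷ × 0.621) / (4π × 0.024) × (0.0000 + 0.8756) = 2.27×10⁻⁶ T.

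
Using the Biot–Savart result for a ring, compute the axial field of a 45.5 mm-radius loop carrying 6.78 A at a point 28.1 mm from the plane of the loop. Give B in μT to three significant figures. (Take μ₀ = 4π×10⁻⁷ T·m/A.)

On the axis of a circular loop, B = μ₀IR² / [2(R²+z²)^(3/2)].
R² + z² = (0.0455)² + (0.0281)² = 0.00286 m², and (R²+z²)^(3/2) = 1.53×10⁻⁴ m³.
B = (4π×10⁻⁷ × 6.78 × 0.00207) / (2 × 1.53×10⁻⁴) = 5.77×10⁻⁵ T.

B ≈ 57.7 μT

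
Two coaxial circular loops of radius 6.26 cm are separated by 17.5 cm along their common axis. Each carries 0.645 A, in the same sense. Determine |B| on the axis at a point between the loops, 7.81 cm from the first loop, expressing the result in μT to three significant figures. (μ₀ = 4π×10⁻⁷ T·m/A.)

B ≈ 2.62 μT

Each loop contributes B = μ₀IR²/[2(R²+z²)^(3/2)] on the axis, with z measured from that loop.
Loop 1 (z = 0.0781 m): B₁ = 1.58×10⁻⁶ T. Loop 2 (z = 0.0969 m): B₂ = 1.03×10⁻⁶ T.
The fields add: B = B₁ + B₂ = 2.62×10⁻⁶ T.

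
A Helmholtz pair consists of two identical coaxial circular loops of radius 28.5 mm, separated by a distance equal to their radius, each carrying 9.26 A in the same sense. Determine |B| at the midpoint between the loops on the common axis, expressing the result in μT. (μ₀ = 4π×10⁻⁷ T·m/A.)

Each loop contributes B = μ₀IR²/[2(R²+z²)^(3/2)] on the axis, with z measured from that loop.
Loop 1 (z = 0.01425 m): B₁ = 1.46×10⁻⁴ T. Loop 2 (z = 0.01425 m): B₂ = 1.46×10⁻⁴ T.
The fields add: B = B₁ + B₂ = 2.92×10⁻⁴ T.

B ≈ 292 μT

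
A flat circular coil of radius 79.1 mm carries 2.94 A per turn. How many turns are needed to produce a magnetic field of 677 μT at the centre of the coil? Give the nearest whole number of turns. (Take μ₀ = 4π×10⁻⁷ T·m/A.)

For an N-turn coil, B = Nμ₀I/(2R). A single turn gives B₁ = 2.34×10⁻⁵ T with R = 0.0791 m.
N = B/B₁ = 6.77×10⁻⁴ / 2.34×10⁻⁵ = 28.99.

N = 29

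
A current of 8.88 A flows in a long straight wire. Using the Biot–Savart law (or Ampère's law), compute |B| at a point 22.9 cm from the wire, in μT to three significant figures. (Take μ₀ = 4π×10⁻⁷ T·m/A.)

For an infinitely long straight wire, B = μ₀I/(2πd).
B = (4π×10⁻⁷ × 8.88) / (2π × 0.229) = 7.76×10⁻⁶ T.

B ≈ 7.76 μT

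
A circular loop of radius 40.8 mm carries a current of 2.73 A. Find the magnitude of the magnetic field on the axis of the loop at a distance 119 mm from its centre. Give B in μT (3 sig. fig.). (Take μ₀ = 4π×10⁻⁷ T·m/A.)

B ≈ 1.43 μT

On the axis of a circular loop, B = μ₀IR² / [2(R²+z²)^(3/2)].
R² + z² = (0.0408)² + (0.119)² = 0.01583 m², and (R²+z²)^(3/2) = 1.99×10⁻³ m³.
B = (4π×10⁻⁷ × 2.73 × 0.001665) / (2 × 1.99×10⁻³) = 1.43×10⁻⁶ T.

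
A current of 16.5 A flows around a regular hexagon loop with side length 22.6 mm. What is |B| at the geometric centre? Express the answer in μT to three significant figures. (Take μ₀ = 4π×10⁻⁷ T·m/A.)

Each side is a finite straight segment at perpendicular distance d = a/(2 tan(π/6)) = 0.01957 m from the centre, with end-angles ±π/6.
One side contributes B₁ = (μ₀I/4πd)·2 sin(π/6) = 8.43×10⁻⁵ T.
All 6 sides add in the same direction: B = 6 × 8.43×10⁻⁵ = 5.06×10⁻⁴ T.

B ≈ 506 μT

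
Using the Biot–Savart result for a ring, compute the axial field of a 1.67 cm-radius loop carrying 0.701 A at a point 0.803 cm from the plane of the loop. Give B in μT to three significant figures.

B ≈ 19.3 μT

On the axis of a circular loop, B = μ₀IR² / [2(R²+z²)^(3/2)].
R² + z² = (0.0167)² + (0.00803)² = 0.0003434 m², and (R²+z²)^(3/2) = 6.36×10⁻⁶ m³.
B = (4π×10⁻⁷ × 0.701 × 0.0002789) / (2 × 6.36×10⁻⁶) = 1.93×10⁻⁵ T.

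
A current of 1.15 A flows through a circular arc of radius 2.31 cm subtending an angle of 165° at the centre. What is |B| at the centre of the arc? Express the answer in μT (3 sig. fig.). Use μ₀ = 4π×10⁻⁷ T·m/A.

B ≈ 14.3 μT

The Biot–Savart field of a circular arc at its centre is B = μ₀Iφ/(4πR), with φ = 2.88 rad.
B = (4π×10⁻⁷ × 1.15 × 2.88) / (4π × 0.0231) = 1.43×10⁻⁵ T.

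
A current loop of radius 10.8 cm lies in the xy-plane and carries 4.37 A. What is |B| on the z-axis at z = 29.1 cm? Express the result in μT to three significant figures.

B ≈ 1.07 μT

On the axis of a circular loop, B = μ₀IR² / [2(R²+z²)^(3/2)].
R² + z² = (0.108)² + (0.291)² = 0.09635 m², and (R²+z²)^(3/2) = 2.99×10⁻² m³.
B = (4π×10⁻⁷ × 4.37 × 0.01166) / (2 × 2.99×10⁻²) = 1.07×10⁻⁶ T.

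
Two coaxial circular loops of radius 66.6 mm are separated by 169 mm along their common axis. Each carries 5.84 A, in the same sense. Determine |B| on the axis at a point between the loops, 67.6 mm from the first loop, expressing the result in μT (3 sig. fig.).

Each loop contributes B = μ₀IR²/[2(R²+z²)^(3/2)] on the axis, with z measured from that loop.
Loop 1 (z = 0.0676 m): B₁ = 1.90×10⁻⁵ T. Loop 2 (z = 0.1014 m): B₂ = 9.12×10⁻⁶ T.
The fields add: B = B₁ + B₂ = 2.82×10⁻⁵ T.

B ≈ 28.2 μT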